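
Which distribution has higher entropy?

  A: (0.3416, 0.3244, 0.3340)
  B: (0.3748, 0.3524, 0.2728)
A

Both distributions are close to uniform, making this a harder comparison.

H(A) = 1.5846 bits
H(B) = 1.5722 bits

The distribution closer to uniform has higher entropy.
Answer: A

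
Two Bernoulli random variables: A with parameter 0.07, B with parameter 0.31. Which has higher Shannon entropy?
B

For binary distributions, entropy is maximized at p=0.5 and decreases as p moves toward 0 or 1.

H(A) = H(0.07) = 0.3659 bits
H(B) = H(0.31) = 0.8932 bits

Distribution B (p=0.31) is closer to uniform (p=0.5), so it has higher entropy.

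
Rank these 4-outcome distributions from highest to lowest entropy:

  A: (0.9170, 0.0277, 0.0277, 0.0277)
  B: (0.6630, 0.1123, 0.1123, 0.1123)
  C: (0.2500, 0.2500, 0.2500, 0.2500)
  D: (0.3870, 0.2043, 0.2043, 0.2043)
C > D > B > A

Key insight: Entropy is maximized by uniform distributions and minimized by concentrated distributions.

Entropies:
  H(A) = 0.5442 bits
  H(B) = 1.4561 bits
  H(C) = 2.0000 bits
  H(D) = 1.9344 bits

Ranking: C > D > B > A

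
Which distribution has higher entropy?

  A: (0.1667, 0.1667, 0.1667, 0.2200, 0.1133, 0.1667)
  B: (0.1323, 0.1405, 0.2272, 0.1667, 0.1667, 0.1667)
B

Both distributions are close to uniform, making this a harder comparison.

H(A) = 2.5599 bits
H(B) = 2.5621 bits

The distribution closer to uniform has higher entropy.
Answer: B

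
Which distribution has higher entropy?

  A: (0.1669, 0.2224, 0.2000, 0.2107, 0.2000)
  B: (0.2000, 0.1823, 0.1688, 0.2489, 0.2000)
A

Both distributions are close to uniform, making this a harder comparison.

H(A) = 2.3156 bits
H(B) = 2.3091 bits

The distribution closer to uniform has higher entropy.
Answer: A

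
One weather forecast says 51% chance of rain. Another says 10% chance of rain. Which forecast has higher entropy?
51% forecast

Treat each forecast as a Bernoulli distribution. Binary entropy is maximized at p=0.5 and falls off symmetrically toward 0 or 1. The 51% forecast is closer to 50%, so it is more uncertain. H(51%) ≈ 1.000 bits, H(10%) ≈ 0.469 bits.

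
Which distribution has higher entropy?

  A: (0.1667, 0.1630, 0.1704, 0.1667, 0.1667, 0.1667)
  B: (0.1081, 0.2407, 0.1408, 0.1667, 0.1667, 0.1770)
A

Both distributions are close to uniform, making this a harder comparison.

H(A) = 2.5848 bits
H(B) = 2.5437 bits

The distribution closer to uniform has higher entropy.
Answer: A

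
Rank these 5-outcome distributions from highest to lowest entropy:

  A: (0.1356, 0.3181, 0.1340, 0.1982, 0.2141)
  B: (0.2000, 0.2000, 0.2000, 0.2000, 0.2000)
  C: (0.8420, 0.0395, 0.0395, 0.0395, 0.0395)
B > A > C

Key insight: Entropy is maximized by uniform distributions and minimized by concentrated distributions.

- Uniform distributions have maximum entropy log₂(5) = 2.3219 bits
- The more "peaked" or concentrated a distribution, the lower its entropy

Entropies:
  H(A) = 2.2440 bits
  H(B) = 2.3219 bits
  H(C) = 0.9455 bits

Ranking: B > A > C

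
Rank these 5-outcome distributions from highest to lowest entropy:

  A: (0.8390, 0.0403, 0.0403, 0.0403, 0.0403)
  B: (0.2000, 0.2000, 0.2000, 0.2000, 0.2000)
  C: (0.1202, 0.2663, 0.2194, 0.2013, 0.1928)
B > C > A

Key insight: Entropy is maximized by uniform distributions and minimized by concentrated distributions.

- Uniform distributions have maximum entropy log₂(5) = 2.3219 bits
- The more "peaked" or concentrated a distribution, the lower its entropy

Entropies:
  H(A) = 0.9587 bits
  H(B) = 2.3219 bits
  H(C) = 2.2792 bits

Ranking: B > C > A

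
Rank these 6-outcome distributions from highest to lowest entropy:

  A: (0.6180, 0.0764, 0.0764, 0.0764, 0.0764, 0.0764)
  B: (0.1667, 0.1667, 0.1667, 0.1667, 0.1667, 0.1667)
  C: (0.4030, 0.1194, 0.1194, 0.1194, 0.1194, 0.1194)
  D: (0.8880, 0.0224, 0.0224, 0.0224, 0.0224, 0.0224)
B > C > A > D

Key insight: Entropy is maximized by uniform distributions and minimized by concentrated distributions.

Entropies:
  H(A) = 1.8464 bits
  H(B) = 2.5850 bits
  H(C) = 2.3589 bits
  H(D) = 0.7660 bits

Ranking: B > C > A > D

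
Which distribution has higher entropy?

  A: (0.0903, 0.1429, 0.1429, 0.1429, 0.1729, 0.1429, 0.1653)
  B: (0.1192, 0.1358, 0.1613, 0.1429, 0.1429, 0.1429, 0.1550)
B

Both distributions are close to uniform, making this a harder comparison.

H(A) = 2.7846 bits
H(B) = 2.8017 bits

The distribution closer to uniform has higher entropy.
Answer: B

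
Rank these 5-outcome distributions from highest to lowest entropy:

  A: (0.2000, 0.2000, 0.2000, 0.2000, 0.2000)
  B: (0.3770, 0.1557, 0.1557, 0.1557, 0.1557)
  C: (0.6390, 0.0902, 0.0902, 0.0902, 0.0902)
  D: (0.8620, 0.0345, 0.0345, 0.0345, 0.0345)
A > B > C > D

Key insight: Entropy is maximized by uniform distributions and minimized by concentrated distributions.

Entropies:
  H(A) = 2.3219 bits
  H(B) = 2.2019 bits
  H(C) = 1.6655 bits
  H(D) = 0.8550 bits

Ranking: A > B > C > D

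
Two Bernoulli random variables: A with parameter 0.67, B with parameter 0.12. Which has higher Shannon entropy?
A

For binary distributions, entropy is maximized at p=0.5 and decreases as p moves toward 0 or 1.

H(A) = H(0.67) = 0.9149 bits
H(B) = H(0.12) = 0.5294 bits

Distribution A (p=0.67) is closer to uniform (p=0.5), so it has higher entropy.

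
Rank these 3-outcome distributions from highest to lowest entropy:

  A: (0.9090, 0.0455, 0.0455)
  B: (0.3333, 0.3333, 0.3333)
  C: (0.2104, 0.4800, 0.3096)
B > C > A

Key insight: Entropy is maximized by uniform distributions and minimized by concentrated distributions.

- Uniform distributions have maximum entropy log₂(3) = 1.5850 bits
- The more "peaked" or concentrated a distribution, the lower its entropy

Entropies:
  H(A) = 0.5308 bits
  H(B) = 1.5850 bits
  H(C) = 1.5051 bits

Ranking: B > C > A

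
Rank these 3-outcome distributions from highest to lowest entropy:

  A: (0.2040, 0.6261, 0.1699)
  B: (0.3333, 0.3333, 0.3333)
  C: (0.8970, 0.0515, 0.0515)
B > A > C

Key insight: Entropy is maximized by uniform distributions and minimized by concentrated distributions.

- Uniform distributions have maximum entropy log₂(3) = 1.5850 bits
- The more "peaked" or concentrated a distribution, the lower its entropy

Entropies:
  H(A) = 1.3252 bits
  H(B) = 1.5850 bits
  H(C) = 0.5814 bits

Ranking: B > A > C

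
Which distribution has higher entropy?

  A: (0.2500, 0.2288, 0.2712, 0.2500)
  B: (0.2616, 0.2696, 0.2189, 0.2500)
A

Both distributions are close to uniform, making this a harder comparison.

H(A) = 1.9974 bits
H(B) = 1.9956 bits

The distribution closer to uniform has higher entropy.
Answer: A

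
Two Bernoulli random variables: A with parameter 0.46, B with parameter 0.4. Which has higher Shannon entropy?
A

For binary distributions, entropy is maximized at p=0.5 and decreases as p moves toward 0 or 1.

H(A) = H(0.46) = 0.9954 bits
H(B) = H(0.4) = 0.9710 bits

Distribution A (p=0.46) is closer to uniform (p=0.5), so it has higher entropy.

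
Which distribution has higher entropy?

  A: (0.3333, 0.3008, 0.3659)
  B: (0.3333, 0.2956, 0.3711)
A

Both distributions are close to uniform, making this a harder comparison.

H(A) = 1.5804 bits
H(B) = 1.5788 bits

The distribution closer to uniform has higher entropy.
Answer: A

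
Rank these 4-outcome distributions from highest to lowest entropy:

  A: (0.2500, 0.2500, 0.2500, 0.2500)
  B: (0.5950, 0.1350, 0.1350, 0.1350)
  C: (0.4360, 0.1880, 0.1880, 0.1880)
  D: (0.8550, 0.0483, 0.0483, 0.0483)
A > C > B > D

Key insight: Entropy is maximized by uniform distributions and minimized by concentrated distributions.

Entropies:
  H(A) = 2.0000 bits
  H(B) = 1.6157 bits
  H(C) = 1.8821 bits
  H(D) = 0.8270 bits

Ranking: A > C > B > D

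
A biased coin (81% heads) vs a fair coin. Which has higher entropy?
Fair coin

The fair coin is uniform (p=0.5), maximizing binary entropy at 1 bit. The biased coin has H(0.81) ≈ 0.701 bits — its outcome is more predictable, so its entropy is lower.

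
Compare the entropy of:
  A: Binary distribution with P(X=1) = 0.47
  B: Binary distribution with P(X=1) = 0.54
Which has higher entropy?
A

For binary distributions, entropy is maximized at p=0.5 and decreases as p moves toward 0 or 1.

H(A) = H(0.47) = 0.9974 bits
H(B) = H(0.54) = 0.9954 bits

Distribution A (p=0.47) is closer to uniform (p=0.5), so it has higher entropy.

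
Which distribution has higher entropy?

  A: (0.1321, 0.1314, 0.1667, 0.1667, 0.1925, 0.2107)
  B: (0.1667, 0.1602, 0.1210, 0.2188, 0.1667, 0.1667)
B

Both distributions are close to uniform, making this a harder comparison.

H(A) = 2.5631 bits
H(B) = 2.5641 bits

The distribution closer to uniform has higher entropy.
Answer: B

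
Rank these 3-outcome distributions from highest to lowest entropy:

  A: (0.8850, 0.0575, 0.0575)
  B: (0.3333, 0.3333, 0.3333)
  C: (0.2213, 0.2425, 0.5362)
B > C > A

Key insight: Entropy is maximized by uniform distributions and minimized by concentrated distributions.

- Uniform distributions have maximum entropy log₂(3) = 1.5850 bits
- The more "peaked" or concentrated a distribution, the lower its entropy

Entropies:
  H(A) = 0.6298 bits
  H(B) = 1.5850 bits
  H(C) = 1.4593 bits

Ranking: B > C > A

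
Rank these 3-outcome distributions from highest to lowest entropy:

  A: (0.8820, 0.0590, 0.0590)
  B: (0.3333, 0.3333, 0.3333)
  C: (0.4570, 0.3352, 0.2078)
B > C > A

Key insight: Entropy is maximized by uniform distributions and minimized by concentrated distributions.

- Uniform distributions have maximum entropy log₂(3) = 1.5850 bits
- The more "peaked" or concentrated a distribution, the lower its entropy

Entropies:
  H(A) = 0.6416 bits
  H(B) = 1.5850 bits
  H(C) = 1.5159 bits

Ranking: B > C > A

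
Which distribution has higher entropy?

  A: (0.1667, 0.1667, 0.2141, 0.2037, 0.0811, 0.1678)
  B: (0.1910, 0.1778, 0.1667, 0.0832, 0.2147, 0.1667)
B

Both distributions are close to uniform, making this a harder comparison.

H(A) = 2.5313 bits
H(B) = 2.5359 bits

The distribution closer to uniform has higher entropy.
Answer: B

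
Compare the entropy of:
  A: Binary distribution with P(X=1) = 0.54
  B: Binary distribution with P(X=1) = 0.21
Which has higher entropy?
A

For binary distributions, entropy is maximized at p=0.5 and decreases as p moves toward 0 or 1.

H(A) = H(0.54) = 0.9954 bits
H(B) = H(0.21) = 0.7415 bits

Distribution A (p=0.54) is closer to uniform (p=0.5), so it has higher entropy.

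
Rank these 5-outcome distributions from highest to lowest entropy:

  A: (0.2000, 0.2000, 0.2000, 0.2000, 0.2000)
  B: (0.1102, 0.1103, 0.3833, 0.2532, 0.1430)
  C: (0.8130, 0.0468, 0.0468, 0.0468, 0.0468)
A > B > C

Key insight: Entropy is maximized by uniform distributions and minimized by concentrated distributions.

- Uniform distributions have maximum entropy log₂(5) = 2.3219 bits
- The more "peaked" or concentrated a distribution, the lower its entropy

Entropies:
  H(A) = 2.3219 bits
  H(B) = 2.1347 bits
  H(C) = 1.0692 bits

Ranking: A > B > C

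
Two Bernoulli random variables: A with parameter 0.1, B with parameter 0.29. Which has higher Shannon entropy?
B

For binary distributions, entropy is maximized at p=0.5 and decreases as p moves toward 0 or 1.

H(A) = H(0.1) = 0.4690 bits
H(B) = H(0.29) = 0.8687 bits

Distribution B (p=0.29) is closer to uniform (p=0.5), so it has higher entropy.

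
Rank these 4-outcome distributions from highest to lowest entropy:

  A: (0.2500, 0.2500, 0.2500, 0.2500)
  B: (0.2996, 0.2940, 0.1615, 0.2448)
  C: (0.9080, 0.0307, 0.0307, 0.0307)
A > B > C

Key insight: Entropy is maximized by uniform distributions and minimized by concentrated distributions.

- Uniform distributions have maximum entropy log₂(4) = 2.0000 bits
- The more "peaked" or concentrated a distribution, the lower its entropy

Entropies:
  H(A) = 2.0000 bits
  H(B) = 1.9621 bits
  H(C) = 0.5889 bits

Ranking: A > B > C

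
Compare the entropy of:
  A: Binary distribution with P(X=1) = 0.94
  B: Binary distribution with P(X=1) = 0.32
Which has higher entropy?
B

For binary distributions, entropy is maximized at p=0.5 and decreases as p moves toward 0 or 1.

H(A) = H(0.94) = 0.3274 bits
H(B) = H(0.32) = 0.9044 bits

Distribution B (p=0.32) is closer to uniform (p=0.5), so it has higher entropy.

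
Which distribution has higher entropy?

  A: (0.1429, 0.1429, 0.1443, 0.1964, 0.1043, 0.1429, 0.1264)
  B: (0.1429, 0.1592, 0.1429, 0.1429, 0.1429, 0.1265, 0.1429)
B

Both distributions are close to uniform, making this a harder comparison.

H(A) = 2.7847 bits
H(B) = 2.8046 bits

The distribution closer to uniform has higher entropy.
Answer: B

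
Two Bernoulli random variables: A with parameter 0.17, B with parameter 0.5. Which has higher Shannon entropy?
B

For binary distributions, entropy is maximized at p=0.5 and decreases as p moves toward 0 or 1.

H(A) = H(0.17) = 0.6577 bits
H(B) = H(0.5) = 1.0000 bits

Distribution B (p=0.5) is closer to uniform (p=0.5), so it has higher entropy.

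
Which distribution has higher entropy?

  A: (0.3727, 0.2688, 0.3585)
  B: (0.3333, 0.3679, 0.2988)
B

Both distributions are close to uniform, making this a harder comparison.

H(A) = 1.5708 bits
H(B) = 1.5798 bits

The distribution closer to uniform has higher entropy.
Answer: B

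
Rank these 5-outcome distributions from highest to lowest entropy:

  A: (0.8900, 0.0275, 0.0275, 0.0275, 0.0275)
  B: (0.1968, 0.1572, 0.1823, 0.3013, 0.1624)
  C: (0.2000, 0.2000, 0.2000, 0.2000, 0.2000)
C > B > A

Key insight: Entropy is maximized by uniform distributions and minimized by concentrated distributions.

- Uniform distributions have maximum entropy log₂(5) = 2.3219 bits
- The more "peaked" or concentrated a distribution, the lower its entropy

Entropies:
  H(A) = 0.7199 bits
  H(B) = 2.2762 bits
  H(C) = 2.3219 bits

Ranking: C > B > A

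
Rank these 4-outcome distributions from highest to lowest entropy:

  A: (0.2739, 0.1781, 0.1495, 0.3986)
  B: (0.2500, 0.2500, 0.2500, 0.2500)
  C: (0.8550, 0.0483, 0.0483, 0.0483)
B > A > C

Key insight: Entropy is maximized by uniform distributions and minimized by concentrated distributions.

- Uniform distributions have maximum entropy log₂(4) = 2.0000 bits
- The more "peaked" or concentrated a distribution, the lower its entropy

Entropies:
  H(A) = 1.8938 bits
  H(B) = 2.0000 bits
  H(C) = 0.8270 bits

Ranking: B > A > C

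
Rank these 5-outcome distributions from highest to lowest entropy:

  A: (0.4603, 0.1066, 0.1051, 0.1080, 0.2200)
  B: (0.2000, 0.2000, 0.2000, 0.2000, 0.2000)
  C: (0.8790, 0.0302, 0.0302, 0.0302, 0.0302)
B > A > C

Key insight: Entropy is maximized by uniform distributions and minimized by concentrated distributions.

- Uniform distributions have maximum entropy log₂(5) = 2.3219 bits
- The more "peaked" or concentrated a distribution, the lower its entropy

Entropies:
  H(A) = 2.0285 bits
  H(B) = 2.3219 bits
  H(C) = 0.7742 bits

Ranking: B > A > C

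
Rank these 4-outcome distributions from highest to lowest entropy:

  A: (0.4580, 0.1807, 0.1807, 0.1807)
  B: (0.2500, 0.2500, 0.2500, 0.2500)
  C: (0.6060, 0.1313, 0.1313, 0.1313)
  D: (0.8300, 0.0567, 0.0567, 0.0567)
B > A > C > D

Key insight: Entropy is maximized by uniform distributions and minimized by concentrated distributions.

Entropies:
  H(A) = 1.8540 bits
  H(B) = 2.0000 bits
  H(C) = 1.5918 bits
  H(D) = 0.9271 bits

Ranking: B > A > C > D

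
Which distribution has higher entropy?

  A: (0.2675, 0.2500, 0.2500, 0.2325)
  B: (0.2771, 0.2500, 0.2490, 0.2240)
A

Both distributions are close to uniform, making this a harder comparison.

H(A) = 1.9982 bits
H(B) = 1.9959 bits

The distribution closer to uniform has higher entropy.
Answer: A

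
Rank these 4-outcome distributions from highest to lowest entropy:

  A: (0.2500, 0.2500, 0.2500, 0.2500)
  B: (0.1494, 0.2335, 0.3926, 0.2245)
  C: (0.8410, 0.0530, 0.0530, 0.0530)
A > B > C

Key insight: Entropy is maximized by uniform distributions and minimized by concentrated distributions.

- Uniform distributions have maximum entropy log₂(4) = 2.0000 bits
- The more "peaked" or concentrated a distribution, the lower its entropy

Entropies:
  H(A) = 2.0000 bits
  H(B) = 1.9132 bits
  H(C) = 0.8839 bits

Ranking: A > B > C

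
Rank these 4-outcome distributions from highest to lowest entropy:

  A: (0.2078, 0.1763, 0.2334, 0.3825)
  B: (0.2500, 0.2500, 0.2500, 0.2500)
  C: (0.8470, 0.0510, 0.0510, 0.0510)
B > A > C

Key insight: Entropy is maximized by uniform distributions and minimized by concentrated distributions.

- Uniform distributions have maximum entropy log₂(4) = 2.0000 bits
- The more "peaked" or concentrated a distribution, the lower its entropy

Entropies:
  H(A) = 1.9327 bits
  H(B) = 2.0000 bits
  H(C) = 0.8598 bits

Ranking: B > A > C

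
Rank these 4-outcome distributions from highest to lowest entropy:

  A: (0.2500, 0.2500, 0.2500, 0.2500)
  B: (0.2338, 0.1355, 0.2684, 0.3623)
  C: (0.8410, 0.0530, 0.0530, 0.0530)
A > B > C

Key insight: Entropy is maximized by uniform distributions and minimized by concentrated distributions.

- Uniform distributions have maximum entropy log₂(4) = 2.0000 bits
- The more "peaked" or concentrated a distribution, the lower its entropy

Entropies:
  H(A) = 2.0000 bits
  H(B) = 1.9209 bits
  H(C) = 0.8839 bits

Ranking: A > B > C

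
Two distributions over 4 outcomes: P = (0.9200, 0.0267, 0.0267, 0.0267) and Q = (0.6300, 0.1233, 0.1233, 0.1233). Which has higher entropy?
Q

P is highly concentrated on one outcome (92%), making it nearly deterministic. Q spreads its mass more evenly (max 63%). The more spread-out distribution has higher entropy: H(P) ≈ 0.529 bits, H(Q) ≈ 1.537 bits.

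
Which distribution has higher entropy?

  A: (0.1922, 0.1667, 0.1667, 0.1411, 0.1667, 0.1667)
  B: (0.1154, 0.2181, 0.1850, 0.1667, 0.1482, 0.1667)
A

Both distributions are close to uniform, making this a harder comparison.

H(A) = 2.5793 bits
H(B) = 2.5589 bits

The distribution closer to uniform has higher entropy.
Answer: A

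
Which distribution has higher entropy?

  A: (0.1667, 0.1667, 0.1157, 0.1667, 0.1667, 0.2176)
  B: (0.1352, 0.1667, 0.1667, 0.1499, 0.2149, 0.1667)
B

Both distributions are close to uniform, making this a harder comparison.

H(A) = 2.5621 bits
H(B) = 2.5699 bits

The distribution closer to uniform has higher entropy.
Answer: B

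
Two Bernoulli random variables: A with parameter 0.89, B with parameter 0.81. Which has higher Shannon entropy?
B

For binary distributions, entropy is maximized at p=0.5 and decreases as p moves toward 0 or 1.

H(A) = H(0.89) = 0.4999 bits
H(B) = H(0.81) = 0.7015 bits

Distribution B (p=0.81) is closer to uniform (p=0.5), so it has higher entropy.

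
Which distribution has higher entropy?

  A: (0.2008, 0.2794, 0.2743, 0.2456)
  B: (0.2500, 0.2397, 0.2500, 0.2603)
B

Both distributions are close to uniform, making this a harder comparison.

H(A) = 1.9884 bits
H(B) = 1.9994 bits

The distribution closer to uniform has higher entropy.
Answer: B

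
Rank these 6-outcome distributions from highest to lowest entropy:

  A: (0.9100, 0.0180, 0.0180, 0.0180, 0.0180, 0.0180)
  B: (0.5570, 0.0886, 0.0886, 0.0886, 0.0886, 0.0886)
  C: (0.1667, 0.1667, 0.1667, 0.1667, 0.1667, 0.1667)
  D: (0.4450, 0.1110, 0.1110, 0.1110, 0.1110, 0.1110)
C > D > B > A

Key insight: Entropy is maximized by uniform distributions and minimized by concentrated distributions.

Entropies:
  H(A) = 0.6454 bits
  H(B) = 2.0192 bits
  H(C) = 2.5850 bits
  H(D) = 2.2799 bits

Ranking: C > D > B > A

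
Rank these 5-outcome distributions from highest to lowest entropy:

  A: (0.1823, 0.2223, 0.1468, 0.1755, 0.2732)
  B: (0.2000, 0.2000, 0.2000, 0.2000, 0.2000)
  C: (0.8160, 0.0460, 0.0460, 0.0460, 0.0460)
B > A > C

Key insight: Entropy is maximized by uniform distributions and minimized by concentrated distributions.

- Uniform distributions have maximum entropy log₂(5) = 2.3219 bits
- The more "peaked" or concentrated a distribution, the lower its entropy

Entropies:
  H(A) = 2.2882 bits
  H(B) = 2.3219 bits
  H(C) = 1.0567 bits

Ranking: B > A > C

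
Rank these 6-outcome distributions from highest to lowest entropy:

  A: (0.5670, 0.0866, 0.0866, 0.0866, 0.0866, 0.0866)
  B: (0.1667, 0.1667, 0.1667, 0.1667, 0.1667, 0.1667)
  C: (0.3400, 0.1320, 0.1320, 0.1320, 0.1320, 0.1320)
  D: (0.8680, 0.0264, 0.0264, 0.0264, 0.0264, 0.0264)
B > C > A > D

Key insight: Entropy is maximized by uniform distributions and minimized by concentrated distributions.

Entropies:
  H(A) = 1.9924 bits
  H(B) = 2.5850 bits
  H(C) = 2.4573 bits
  H(D) = 0.8694 bits

Ranking: B > C > A > D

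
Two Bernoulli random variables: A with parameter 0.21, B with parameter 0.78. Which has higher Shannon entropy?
B

For binary distributions, entropy is maximized at p=0.5 and decreases as p moves toward 0 or 1.

H(A) = H(0.21) = 0.7415 bits
H(B) = H(0.78) = 0.7602 bits

Distribution B (p=0.78) is closer to uniform (p=0.5), so it has higher entropy.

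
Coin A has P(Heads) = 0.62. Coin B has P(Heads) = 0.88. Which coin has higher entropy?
A

For binary distributions, entropy is maximized at p=0.5 and decreases as p moves toward 0 or 1.

H(A) = H(0.62) = 0.9580 bits
H(B) = H(0.88) = 0.5294 bits

Distribution A (p=0.62) is closer to uniform (p=0.5), so it has higher entropy.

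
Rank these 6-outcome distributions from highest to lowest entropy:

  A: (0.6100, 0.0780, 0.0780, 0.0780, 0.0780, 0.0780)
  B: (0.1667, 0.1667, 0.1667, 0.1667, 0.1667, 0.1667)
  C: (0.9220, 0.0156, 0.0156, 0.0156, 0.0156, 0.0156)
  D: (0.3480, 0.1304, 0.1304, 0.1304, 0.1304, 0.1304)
B > D > A > C

Key insight: Entropy is maximized by uniform distributions and minimized by concentrated distributions.

Entropies:
  H(A) = 1.8704 bits
  H(B) = 2.5850 bits
  H(C) = 0.5762 bits
  H(D) = 2.4462 bits

Ranking: B > D > A > C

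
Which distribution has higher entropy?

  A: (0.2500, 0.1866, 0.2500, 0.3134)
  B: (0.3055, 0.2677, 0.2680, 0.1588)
A

Both distributions are close to uniform, making this a harder comparison.

H(A) = 1.9766 bits
H(B) = 1.9623 bits

The distribution closer to uniform has higher entropy.
Answer: A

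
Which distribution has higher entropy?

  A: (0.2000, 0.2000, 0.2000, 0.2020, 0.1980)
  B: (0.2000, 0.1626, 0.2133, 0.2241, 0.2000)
A

Both distributions are close to uniform, making this a harder comparison.

H(A) = 2.3219 bits
H(B) = 2.3139 bits

The distribution closer to uniform has higher entropy.
Answer: A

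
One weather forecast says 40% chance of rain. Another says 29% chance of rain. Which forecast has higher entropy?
40% forecast

Treat each forecast as a Bernoulli distribution. Binary entropy is maximized at p=0.5 and falls off symmetrically toward 0 or 1. The 40% forecast is closer to 50%, so it is more uncertain. H(40%) ≈ 0.971 bits, H(29%) ≈ 0.869 bits.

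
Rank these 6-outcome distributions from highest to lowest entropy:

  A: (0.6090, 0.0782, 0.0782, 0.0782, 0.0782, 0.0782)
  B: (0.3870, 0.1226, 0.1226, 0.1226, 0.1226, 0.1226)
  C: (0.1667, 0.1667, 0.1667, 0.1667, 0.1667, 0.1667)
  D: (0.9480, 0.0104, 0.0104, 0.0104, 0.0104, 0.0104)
C > B > A > D

Key insight: Entropy is maximized by uniform distributions and minimized by concentrated distributions.

Entropies:
  H(A) = 1.8733 bits
  H(B) = 2.3862 bits
  H(C) = 2.5850 bits
  H(D) = 0.4156 bits

Ranking: C > B > A > D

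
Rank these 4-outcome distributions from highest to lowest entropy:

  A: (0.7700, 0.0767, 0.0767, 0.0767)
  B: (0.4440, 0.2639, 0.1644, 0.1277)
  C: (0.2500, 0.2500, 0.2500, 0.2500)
C > B > A

Key insight: Entropy is maximized by uniform distributions and minimized by concentrated distributions.

- Uniform distributions have maximum entropy log₂(4) = 2.0000 bits
- The more "peaked" or concentrated a distribution, the lower its entropy

Entropies:
  H(A) = 1.1426 bits
  H(B) = 1.8347 bits
  H(C) = 2.0000 bits

Ranking: C > B > A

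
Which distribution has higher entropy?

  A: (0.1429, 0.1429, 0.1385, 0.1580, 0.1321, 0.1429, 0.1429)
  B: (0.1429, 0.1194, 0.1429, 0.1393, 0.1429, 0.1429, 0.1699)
A

Both distributions are close to uniform, making this a harder comparison.

H(A) = 2.8055 bits
H(B) = 2.8009 bits

The distribution closer to uniform has higher entropy.
Answer: A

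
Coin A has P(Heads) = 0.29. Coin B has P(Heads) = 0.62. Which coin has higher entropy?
B

For binary distributions, entropy is maximized at p=0.5 and decreases as p moves toward 0 or 1.

H(A) = H(0.29) = 0.8687 bits
H(B) = H(0.62) = 0.9580 bits

Distribution B (p=0.62) is closer to uniform (p=0.5), so it has higher entropy.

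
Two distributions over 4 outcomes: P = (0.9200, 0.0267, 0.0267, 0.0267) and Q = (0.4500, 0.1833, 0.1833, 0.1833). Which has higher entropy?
Q

P is highly concentrated on one outcome (92%), making it nearly deterministic. Q spreads its mass more evenly (max 45%). The more spread-out distribution has higher entropy: H(P) ≈ 0.529 bits, H(Q) ≈ 1.865 bits.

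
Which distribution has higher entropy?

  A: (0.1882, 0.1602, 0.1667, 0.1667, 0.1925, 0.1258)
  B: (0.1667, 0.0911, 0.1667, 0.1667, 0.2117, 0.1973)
A

Both distributions are close to uniform, making this a harder comparison.

H(A) = 2.5722 bits
H(B) = 2.5434 bits

The distribution closer to uniform has higher entropy.
Answer: A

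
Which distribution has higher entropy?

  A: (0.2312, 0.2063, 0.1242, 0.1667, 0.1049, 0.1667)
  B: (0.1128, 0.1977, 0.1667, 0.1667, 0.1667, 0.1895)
B

Both distributions are close to uniform, making this a harder comparison.

H(A) = 2.5350 bits
H(B) = 2.5647 bits

The distribution closer to uniform has higher entropy.
Answer: B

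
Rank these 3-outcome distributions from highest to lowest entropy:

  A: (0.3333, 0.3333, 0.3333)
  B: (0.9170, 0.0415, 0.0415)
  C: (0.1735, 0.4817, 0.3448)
A > C > B

Key insight: Entropy is maximized by uniform distributions and minimized by concentrated distributions.

- Uniform distributions have maximum entropy log₂(3) = 1.5850 bits
- The more "peaked" or concentrated a distribution, the lower its entropy

Entropies:
  H(A) = 1.5850 bits
  H(B) = 0.4957 bits
  H(C) = 1.4757 bits

Ranking: A > C > B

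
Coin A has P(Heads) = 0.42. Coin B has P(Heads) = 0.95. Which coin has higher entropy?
A

For binary distributions, entropy is maximized at p=0.5 and decreases as p moves toward 0 or 1.

H(A) = H(0.42) = 0.9815 bits
H(B) = H(0.95) = 0.2864 bits

Distribution A (p=0.42) is closer to uniform (p=0.5), so it has higher entropy.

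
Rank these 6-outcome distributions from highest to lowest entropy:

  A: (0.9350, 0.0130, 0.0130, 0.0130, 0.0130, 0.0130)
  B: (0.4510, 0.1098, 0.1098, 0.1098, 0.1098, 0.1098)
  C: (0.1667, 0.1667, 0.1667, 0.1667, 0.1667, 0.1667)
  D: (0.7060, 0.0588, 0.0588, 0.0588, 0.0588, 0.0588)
C > B > D > A

Key insight: Entropy is maximized by uniform distributions and minimized by concentrated distributions.

Entropies:
  H(A) = 0.4979 bits
  H(B) = 2.2678 bits
  H(C) = 2.5850 bits
  H(D) = 1.5565 bits

Ranking: C > B > D > A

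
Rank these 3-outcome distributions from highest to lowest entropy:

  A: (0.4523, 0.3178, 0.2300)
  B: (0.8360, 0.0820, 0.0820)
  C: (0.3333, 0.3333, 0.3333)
C > A > B

Key insight: Entropy is maximized by uniform distributions and minimized by concentrated distributions.

- Uniform distributions have maximum entropy log₂(3) = 1.5850 bits
- The more "peaked" or concentrated a distribution, the lower its entropy

Entropies:
  H(A) = 1.5310 bits
  H(B) = 0.8078 bits
  H(C) = 1.5850 bits

Ranking: C > A > B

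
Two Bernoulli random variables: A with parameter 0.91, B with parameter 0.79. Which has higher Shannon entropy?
B

For binary distributions, entropy is maximized at p=0.5 and decreases as p moves toward 0 or 1.

H(A) = H(0.91) = 0.4365 bits
H(B) = H(0.79) = 0.7415 bits

Distribution B (p=0.79) is closer to uniform (p=0.5), so it has higher entropy.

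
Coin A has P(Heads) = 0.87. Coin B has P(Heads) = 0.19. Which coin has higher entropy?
B

For binary distributions, entropy is maximized at p=0.5 and decreases as p moves toward 0 or 1.

H(A) = H(0.87) = 0.5574 bits
H(B) = H(0.19) = 0.7015 bits

Distribution B (p=0.19) is closer to uniform (p=0.5), so it has higher entropy.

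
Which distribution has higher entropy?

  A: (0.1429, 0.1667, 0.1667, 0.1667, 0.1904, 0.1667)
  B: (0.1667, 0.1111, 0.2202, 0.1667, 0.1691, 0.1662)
A

Both distributions are close to uniform, making this a harder comparison.

H(A) = 2.5801 bits
H(B) = 2.5585 bits

The distribution closer to uniform has higher entropy.
Answer: A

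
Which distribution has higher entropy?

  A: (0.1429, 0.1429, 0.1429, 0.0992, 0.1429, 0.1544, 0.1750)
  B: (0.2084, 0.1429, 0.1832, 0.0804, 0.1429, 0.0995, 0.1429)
A

Both distributions are close to uniform, making this a harder comparison.

H(A) = 2.7910 bits
H(B) = 2.7468 bits

The distribution closer to uniform has higher entropy.
Answer: A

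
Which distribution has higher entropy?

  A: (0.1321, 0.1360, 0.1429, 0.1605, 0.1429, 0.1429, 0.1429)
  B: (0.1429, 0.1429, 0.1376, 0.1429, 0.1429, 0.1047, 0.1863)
A

Both distributions are close to uniform, making this a harder comparison.

H(A) = 2.8050 bits
H(B) = 2.7904 bits

The distribution closer to uniform has higher entropy.
Answer: A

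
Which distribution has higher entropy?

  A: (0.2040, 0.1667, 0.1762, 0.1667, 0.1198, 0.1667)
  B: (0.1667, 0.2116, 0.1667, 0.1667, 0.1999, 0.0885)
A

Both distributions are close to uniform, making this a harder comparison.

H(A) = 2.5684 bits
H(B) = 2.5405 bits

The distribution closer to uniform has higher entropy.
Answer: A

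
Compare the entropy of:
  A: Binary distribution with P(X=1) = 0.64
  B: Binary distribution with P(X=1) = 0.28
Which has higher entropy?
A

For binary distributions, entropy is maximized at p=0.5 and decreases as p moves toward 0 or 1.

H(A) = H(0.64) = 0.9427 bits
H(B) = H(0.28) = 0.8555 bits

Distribution A (p=0.64) is closer to uniform (p=0.5), so it has higher entropy.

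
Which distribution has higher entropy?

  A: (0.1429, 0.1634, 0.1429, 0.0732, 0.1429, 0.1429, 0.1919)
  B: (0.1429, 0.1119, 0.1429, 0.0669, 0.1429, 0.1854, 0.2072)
A

Both distributions are close to uniform, making this a harder comparison.

H(A) = 2.7645 bits
H(B) = 2.7392 bits

The distribution closer to uniform has higher entropy.
Answer: A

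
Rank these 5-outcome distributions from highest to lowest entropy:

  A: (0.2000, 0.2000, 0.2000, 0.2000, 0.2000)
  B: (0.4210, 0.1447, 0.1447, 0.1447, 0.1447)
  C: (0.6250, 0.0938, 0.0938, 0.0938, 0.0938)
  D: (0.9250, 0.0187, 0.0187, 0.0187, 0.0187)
A > B > C > D

Key insight: Entropy is maximized by uniform distributions and minimized by concentrated distributions.

Entropies:
  H(A) = 2.3219 bits
  H(B) = 2.1399 bits
  H(C) = 1.7044 bits
  H(D) = 0.5343 bits

Ranking: A > B > C > D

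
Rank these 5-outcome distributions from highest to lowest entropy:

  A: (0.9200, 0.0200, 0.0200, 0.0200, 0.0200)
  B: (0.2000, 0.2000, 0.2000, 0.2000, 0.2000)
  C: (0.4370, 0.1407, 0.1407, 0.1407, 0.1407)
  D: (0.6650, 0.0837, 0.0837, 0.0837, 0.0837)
B > C > D > A

Key insight: Entropy is maximized by uniform distributions and minimized by concentrated distributions.

Entropies:
  H(A) = 0.5622 bits
  H(B) = 2.3219 bits
  H(C) = 2.1145 bits
  H(D) = 1.5900 bits

Ranking: B > C > D > A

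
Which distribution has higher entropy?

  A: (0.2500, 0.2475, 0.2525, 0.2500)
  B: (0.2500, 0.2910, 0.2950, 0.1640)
A

Both distributions are close to uniform, making this a harder comparison.

H(A) = 2.0000 bits
H(B) = 1.9655 bits

The distribution closer to uniform has higher entropy.
Answer: A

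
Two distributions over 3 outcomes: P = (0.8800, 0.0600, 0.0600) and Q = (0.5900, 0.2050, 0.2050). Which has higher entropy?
Q

P is highly concentrated on one outcome (88%), making it nearly deterministic. Q spreads its mass more evenly (max 59%). The more spread-out distribution has higher entropy: H(P) ≈ 0.649 bits, H(Q) ≈ 1.387 bits.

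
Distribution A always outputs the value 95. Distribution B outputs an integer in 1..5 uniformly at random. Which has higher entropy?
B

A is deterministic, so H(A) = 0. B is uniform over 5 outcomes, so H(B) = log₂(5) = 2.322 bits. Any distribution with genuine randomness has higher entropy than a deterministic one.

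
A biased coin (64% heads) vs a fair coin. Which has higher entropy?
Fair coin

The fair coin is uniform (p=0.5), maximizing binary entropy at 1 bit. The biased coin has H(0.64) ≈ 0.943 bits — its outcome is more predictable, so its entropy is lower.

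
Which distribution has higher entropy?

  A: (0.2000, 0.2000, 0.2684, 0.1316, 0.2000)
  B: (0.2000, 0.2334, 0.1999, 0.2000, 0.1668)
B

Both distributions are close to uniform, making this a harder comparison.

H(A) = 2.2875 bits
H(B) = 2.3139 bits

The distribution closer to uniform has higher entropy.
Answer: B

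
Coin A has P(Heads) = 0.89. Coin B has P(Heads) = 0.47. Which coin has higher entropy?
B

For binary distributions, entropy is maximized at p=0.5 and decreases as p moves toward 0 or 1.

H(A) = H(0.89) = 0.4999 bits
H(B) = H(0.47) = 0.9974 bits

Distribution B (p=0.47) is closer to uniform (p=0.5), so it has higher entropy.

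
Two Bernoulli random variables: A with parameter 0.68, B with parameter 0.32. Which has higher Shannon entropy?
Equal

For binary distributions, entropy is maximized at p=0.5 and decreases as p moves toward 0 or 1.

H(A) = H(0.68) = 0.9044 bits
H(B) = H(0.32) = 0.9044 bits

Both distributions are equally far from uniform (|0.68-0.5| = |0.32-0.5|), so they have the same entropy.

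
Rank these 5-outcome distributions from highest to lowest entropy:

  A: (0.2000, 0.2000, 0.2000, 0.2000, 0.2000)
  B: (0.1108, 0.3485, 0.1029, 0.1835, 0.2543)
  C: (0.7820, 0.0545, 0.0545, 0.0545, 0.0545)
A > B > C

Key insight: Entropy is maximized by uniform distributions and minimized by concentrated distributions.

- Uniform distributions have maximum entropy log₂(5) = 2.3219 bits
- The more "peaked" or concentrated a distribution, the lower its entropy

Entropies:
  H(A) = 2.3219 bits
  H(B) = 2.1705 bits
  H(C) = 1.1925 bits

Ranking: A > B > C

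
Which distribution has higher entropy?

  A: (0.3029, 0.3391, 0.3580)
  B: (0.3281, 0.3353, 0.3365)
B

Both distributions are close to uniform, making this a harder comparison.

H(A) = 1.5815 bits
H(B) = 1.5849 bits

The distribution closer to uniform has higher entropy.
Answer: B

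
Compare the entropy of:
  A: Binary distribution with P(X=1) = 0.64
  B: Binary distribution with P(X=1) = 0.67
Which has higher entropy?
A

For binary distributions, entropy is maximized at p=0.5 and decreases as p moves toward 0 or 1.

H(A) = H(0.64) = 0.9427 bits
H(B) = H(0.67) = 0.9149 bits

Distribution A (p=0.64) is closer to uniform (p=0.5), so it has higher entropy.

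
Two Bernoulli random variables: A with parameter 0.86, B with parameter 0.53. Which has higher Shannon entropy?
B

For binary distributions, entropy is maximized at p=0.5 and decreases as p moves toward 0 or 1.

H(A) = H(0.86) = 0.5842 bits
H(B) = H(0.53) = 0.9974 bits

Distribution B (p=0.53) is closer to uniform (p=0.5), so it has higher entropy.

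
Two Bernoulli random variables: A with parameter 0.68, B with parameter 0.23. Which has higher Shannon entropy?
A

For binary distributions, entropy is maximized at p=0.5 and decreases as p moves toward 0 or 1.

H(A) = H(0.68) = 0.9044 bits
H(B) = H(0.23) = 0.7780 bits

Distribution A (p=0.68) is closer to uniform (p=0.5), so it has higher entropy.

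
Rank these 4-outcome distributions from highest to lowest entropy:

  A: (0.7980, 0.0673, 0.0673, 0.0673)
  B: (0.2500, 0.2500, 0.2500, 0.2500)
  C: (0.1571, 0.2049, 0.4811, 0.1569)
B > C > A

Key insight: Entropy is maximized by uniform distributions and minimized by concentrated distributions.

- Uniform distributions have maximum entropy log₂(4) = 2.0000 bits
- The more "peaked" or concentrated a distribution, the lower its entropy

Entropies:
  H(A) = 1.0461 bits
  H(B) = 2.0000 bits
  H(C) = 1.8153 bits

Ranking: B > C > A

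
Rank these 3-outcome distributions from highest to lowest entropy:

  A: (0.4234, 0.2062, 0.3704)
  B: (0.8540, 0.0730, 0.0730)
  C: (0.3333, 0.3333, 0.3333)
C > A > B

Key insight: Entropy is maximized by uniform distributions and minimized by concentrated distributions.

- Uniform distributions have maximum entropy log₂(3) = 1.5850 bits
- The more "peaked" or concentrated a distribution, the lower its entropy

Entropies:
  H(A) = 1.5254 bits
  H(B) = 0.7457 bits
  H(C) = 1.5850 bits

Ranking: C > A > B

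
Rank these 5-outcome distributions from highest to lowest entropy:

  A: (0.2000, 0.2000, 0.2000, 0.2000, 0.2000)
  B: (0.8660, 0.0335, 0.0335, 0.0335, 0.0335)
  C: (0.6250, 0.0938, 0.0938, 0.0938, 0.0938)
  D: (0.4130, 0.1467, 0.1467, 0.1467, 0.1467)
A > D > C > B

Key insight: Entropy is maximized by uniform distributions and minimized by concentrated distributions.

Entropies:
  H(A) = 2.3219 bits
  H(B) = 0.8363 bits
  H(C) = 1.7044 bits
  H(D) = 2.1520 bits

Ranking: A > D > C > B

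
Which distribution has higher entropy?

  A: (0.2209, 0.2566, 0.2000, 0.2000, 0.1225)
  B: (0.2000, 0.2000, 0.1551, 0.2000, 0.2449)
B

Both distributions are close to uniform, making this a harder comparison.

H(A) = 2.2846 bits
H(B) = 2.3072 bits

The distribution closer to uniform has higher entropy.
Answer: B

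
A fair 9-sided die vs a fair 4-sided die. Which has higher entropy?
9-sided die

Both are uniform distributions; for uniform over n outcomes, H = log₂(n). H(9-sided) = log₂(9) = 3.170 bits and H(4-sided) = log₂(4) = 2.000 bits. More outcomes in a uniform distribution means higher entropy.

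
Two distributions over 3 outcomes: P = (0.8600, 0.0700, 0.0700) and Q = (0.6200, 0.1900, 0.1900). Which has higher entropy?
Q

P is highly concentrated on one outcome (86%), making it nearly deterministic. Q spreads its mass more evenly (max 62%). The more spread-out distribution has higher entropy: H(P) ≈ 0.724 bits, H(Q) ≈ 1.338 bits.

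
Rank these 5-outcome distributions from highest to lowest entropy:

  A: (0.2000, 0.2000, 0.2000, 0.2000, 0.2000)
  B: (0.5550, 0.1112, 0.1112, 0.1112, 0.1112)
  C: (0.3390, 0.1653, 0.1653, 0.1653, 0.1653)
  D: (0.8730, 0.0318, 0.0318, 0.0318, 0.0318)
A > C > B > D

Key insight: Entropy is maximized by uniform distributions and minimized by concentrated distributions.

Entropies:
  H(A) = 2.3219 bits
  H(B) = 1.8813 bits
  H(C) = 2.2459 bits
  H(D) = 0.8032 bits

Ranking: A > C > B > D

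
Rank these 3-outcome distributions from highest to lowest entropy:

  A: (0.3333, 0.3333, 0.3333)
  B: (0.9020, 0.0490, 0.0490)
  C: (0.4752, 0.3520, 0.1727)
A > C > B

Key insight: Entropy is maximized by uniform distributions and minimized by concentrated distributions.

- Uniform distributions have maximum entropy log₂(3) = 1.5850 bits
- The more "peaked" or concentrated a distribution, the lower its entropy

Entropies:
  H(A) = 1.5850 bits
  H(B) = 0.5606 bits
  H(C) = 1.4779 bits

Ranking: A > C > B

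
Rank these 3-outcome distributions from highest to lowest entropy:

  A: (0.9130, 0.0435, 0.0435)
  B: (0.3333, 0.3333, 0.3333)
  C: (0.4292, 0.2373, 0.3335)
B > C > A

Key insight: Entropy is maximized by uniform distributions and minimized by concentrated distributions.

- Uniform distributions have maximum entropy log₂(3) = 1.5850 bits
- The more "peaked" or concentrated a distribution, the lower its entropy

Entropies:
  H(A) = 0.5134 bits
  H(B) = 1.5850 bits
  H(C) = 1.5445 bits

Ranking: B > C > A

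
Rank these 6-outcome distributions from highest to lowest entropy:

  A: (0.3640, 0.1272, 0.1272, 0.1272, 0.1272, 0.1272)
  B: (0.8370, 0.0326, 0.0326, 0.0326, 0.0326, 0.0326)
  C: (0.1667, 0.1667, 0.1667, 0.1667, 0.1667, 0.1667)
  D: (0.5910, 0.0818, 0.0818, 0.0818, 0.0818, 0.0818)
C > A > D > B

Key insight: Entropy is maximized by uniform distributions and minimized by concentrated distributions.

Entropies:
  H(A) = 2.4227 bits
  H(B) = 1.0199 bits
  H(C) = 2.5850 bits
  H(D) = 1.9256 bits

Ranking: C > A > D > B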